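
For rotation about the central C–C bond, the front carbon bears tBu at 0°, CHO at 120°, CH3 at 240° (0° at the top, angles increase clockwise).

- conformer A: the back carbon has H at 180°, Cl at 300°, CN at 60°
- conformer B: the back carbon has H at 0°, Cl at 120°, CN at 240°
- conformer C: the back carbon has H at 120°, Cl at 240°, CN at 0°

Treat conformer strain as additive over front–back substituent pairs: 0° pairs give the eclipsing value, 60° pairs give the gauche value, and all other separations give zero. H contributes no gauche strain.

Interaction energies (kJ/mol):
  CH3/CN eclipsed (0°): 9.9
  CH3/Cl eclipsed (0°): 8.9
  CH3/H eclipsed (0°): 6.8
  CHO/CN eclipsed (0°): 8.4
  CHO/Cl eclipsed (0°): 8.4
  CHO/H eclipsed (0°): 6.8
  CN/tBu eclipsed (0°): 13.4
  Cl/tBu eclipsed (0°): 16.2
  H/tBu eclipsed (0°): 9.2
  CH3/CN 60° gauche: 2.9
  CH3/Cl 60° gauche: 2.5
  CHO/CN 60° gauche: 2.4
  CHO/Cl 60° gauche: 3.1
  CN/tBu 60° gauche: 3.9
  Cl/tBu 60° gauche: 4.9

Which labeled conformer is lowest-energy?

A

A (staggered): tBu(0°)/Cl(300°) gauche 4.9; tBu(0°)/CN(60°) gauche 3.9; CHO(120°)/CN(60°) gauche 2.4; CH3(240°)/Cl(300°) gauche 2.5 → 13.7 kJ/mol.
B (eclipsed): tBu(0°)/H(0°) eclipsed 9.2; CHO(120°)/Cl(120°) eclipsed 8.4; CH3(240°)/CN(240°) eclipsed 9.9 → 27.5 kJ/mol.
C (eclipsed): tBu(0°)/CN(0°) eclipsed 13.4; CHO(120°)/H(120°) eclipsed 6.8; CH3(240°)/Cl(240°) eclipsed 8.9 → 29.1 kJ/mol.
A has the lowest total (13.7 kJ/mol).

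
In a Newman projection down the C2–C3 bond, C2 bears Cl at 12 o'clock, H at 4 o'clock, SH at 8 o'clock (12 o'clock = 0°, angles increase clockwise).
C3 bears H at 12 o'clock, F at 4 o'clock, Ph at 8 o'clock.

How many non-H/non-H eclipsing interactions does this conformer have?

1

Non-H eclipsing pairs: SH(240°)/Ph(240°) — 1 interaction.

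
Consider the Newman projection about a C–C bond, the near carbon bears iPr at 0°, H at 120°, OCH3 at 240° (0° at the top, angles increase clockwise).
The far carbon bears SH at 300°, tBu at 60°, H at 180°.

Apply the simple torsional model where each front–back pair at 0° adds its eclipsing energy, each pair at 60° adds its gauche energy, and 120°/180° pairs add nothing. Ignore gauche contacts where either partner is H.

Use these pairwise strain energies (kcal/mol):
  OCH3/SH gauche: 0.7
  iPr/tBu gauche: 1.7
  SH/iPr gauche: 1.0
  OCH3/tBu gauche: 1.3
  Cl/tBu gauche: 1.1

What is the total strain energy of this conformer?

This conformer (staggered): iPr(0°)/SH(300°) gauche 1.0; iPr(0°)/tBu(60°) gauche 1.7; OCH3(240°)/SH(300°) gauche 0.7 → 3.4 kcal/mol.

3.4 kcal/mol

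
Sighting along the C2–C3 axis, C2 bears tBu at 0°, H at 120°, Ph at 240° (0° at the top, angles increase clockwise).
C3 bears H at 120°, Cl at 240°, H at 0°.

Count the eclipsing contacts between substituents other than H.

1

Non-H eclipsing pairs: Ph(240°)/Cl(240°) — 1 interaction.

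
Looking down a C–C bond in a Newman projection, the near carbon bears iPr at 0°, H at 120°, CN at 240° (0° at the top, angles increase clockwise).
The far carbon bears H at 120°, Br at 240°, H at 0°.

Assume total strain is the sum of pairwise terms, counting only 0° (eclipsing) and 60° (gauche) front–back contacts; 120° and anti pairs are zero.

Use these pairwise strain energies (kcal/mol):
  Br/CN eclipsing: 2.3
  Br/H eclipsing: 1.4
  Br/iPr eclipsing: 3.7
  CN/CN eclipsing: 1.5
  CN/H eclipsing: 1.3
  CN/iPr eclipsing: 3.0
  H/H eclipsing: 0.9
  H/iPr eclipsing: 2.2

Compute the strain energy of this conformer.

5.4 kcal/mol

This conformer (eclipsed): iPr(0°)/H(0°) eclipsed 2.2; H(120°)/H(120°) eclipsed 0.9; CN(240°)/Br(240°) eclipsed 2.3 → 5.4 kcal/mol.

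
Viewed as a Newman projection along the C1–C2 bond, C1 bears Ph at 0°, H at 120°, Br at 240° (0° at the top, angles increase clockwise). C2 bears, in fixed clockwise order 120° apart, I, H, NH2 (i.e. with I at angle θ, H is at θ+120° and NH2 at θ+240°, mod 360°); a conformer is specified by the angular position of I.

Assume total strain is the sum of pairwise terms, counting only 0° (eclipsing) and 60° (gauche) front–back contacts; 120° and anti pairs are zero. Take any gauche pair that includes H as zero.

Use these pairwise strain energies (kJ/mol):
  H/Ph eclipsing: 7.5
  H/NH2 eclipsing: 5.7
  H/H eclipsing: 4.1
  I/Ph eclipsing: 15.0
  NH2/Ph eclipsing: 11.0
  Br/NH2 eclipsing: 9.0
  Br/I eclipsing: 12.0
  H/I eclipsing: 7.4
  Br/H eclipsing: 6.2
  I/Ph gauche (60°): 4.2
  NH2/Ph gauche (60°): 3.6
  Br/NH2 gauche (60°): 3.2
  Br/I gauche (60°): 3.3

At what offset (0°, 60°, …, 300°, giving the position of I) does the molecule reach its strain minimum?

180°

I at 0° (eclipsed): Ph–I eclipsed, H–H eclipsed, Br–NH2 eclipsed; 15.0 + 4.1 + 9.0 = 28.1 kJ/mol.
I at 60° (staggered): Ph–I gauche, Ph–NH2 gauche, Br–NH2 gauche; 4.2 + 3.6 + 3.2 = 11.0 kJ/mol.
I at 120° (eclipsed): Ph–NH2 eclipsed, H–I eclipsed, Br–H eclipsed; 11.0 + 7.4 + 6.2 = 24.6 kJ/mol.
I at 180° (staggered): Ph–NH2 gauche, Br–I gauche; 3.6 + 3.3 = 6.9 kJ/mol.
I at 240° (eclipsed): Ph–H eclipsed, H–NH2 eclipsed, Br–I eclipsed; 7.5 + 5.7 + 12.0 = 25.2 kJ/mol.
I at 300° (staggered): Ph–I gauche, Br–I gauche, Br–NH2 gauche; 4.2 + 3.3 + 3.2 = 10.7 kJ/mol.
The minimum (6.9 kJ/mol) occurs with I at 180°.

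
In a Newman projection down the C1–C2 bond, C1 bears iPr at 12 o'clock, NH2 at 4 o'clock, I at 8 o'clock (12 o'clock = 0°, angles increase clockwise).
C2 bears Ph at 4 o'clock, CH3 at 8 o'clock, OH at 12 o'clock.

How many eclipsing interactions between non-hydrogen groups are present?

3

Non-H eclipsing pairs: iPr(0°)/OH(0°); NH2(120°)/Ph(120°); I(240°)/CH3(240°) — 3 interactions.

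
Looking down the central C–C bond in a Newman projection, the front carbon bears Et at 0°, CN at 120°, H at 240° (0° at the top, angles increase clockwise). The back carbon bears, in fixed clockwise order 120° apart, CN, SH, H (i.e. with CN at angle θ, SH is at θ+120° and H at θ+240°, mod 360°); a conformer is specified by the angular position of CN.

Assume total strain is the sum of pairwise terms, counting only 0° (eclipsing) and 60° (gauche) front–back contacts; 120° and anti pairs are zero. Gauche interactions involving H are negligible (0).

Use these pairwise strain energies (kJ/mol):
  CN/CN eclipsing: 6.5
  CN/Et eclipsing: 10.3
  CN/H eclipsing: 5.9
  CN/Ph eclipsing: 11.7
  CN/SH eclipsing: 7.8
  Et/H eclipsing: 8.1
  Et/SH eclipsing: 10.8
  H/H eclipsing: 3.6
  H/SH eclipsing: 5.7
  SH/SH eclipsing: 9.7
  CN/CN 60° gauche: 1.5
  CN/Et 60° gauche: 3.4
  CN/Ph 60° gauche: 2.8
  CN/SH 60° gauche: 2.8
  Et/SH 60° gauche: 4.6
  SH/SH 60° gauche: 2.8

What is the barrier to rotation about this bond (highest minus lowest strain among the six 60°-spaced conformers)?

16.5 kJ/mol

CN at 0° (eclipsed): Et(0°)/CN(0°) eclipsed 10.3; CN(120°)/SH(120°) eclipsed 7.8; H(240°)/H(240°) eclipsed 3.6 → 21.7 kJ/mol.
CN at 60° (staggered): Et(0°)/CN(60°) gauche 3.4; CN(120°)/CN(60°) gauche 1.5; CN(120°)/SH(180°) gauche 2.8 → 7.7 kJ/mol.
CN at 120° (eclipsed): Et(0°)/H(0°) eclipsed 8.1; CN(120°)/CN(120°) eclipsed 6.5; H(240°)/SH(240°) eclipsed 5.7 → 20.3 kJ/mol.
CN at 180° (staggered): Et(0°)/SH(300°) gauche 4.6; CN(120°)/CN(180°) gauche 1.5 → 6.1 kJ/mol.
CN at 240° (eclipsed): Et(0°)/SH(0°) eclipsed 10.8; CN(120°)/H(120°) eclipsed 5.9; H(240°)/CN(240°) eclipsed 5.9 → 22.6 kJ/mol.
CN at 300° (staggered): Et(0°)/CN(300°) gauche 3.4; Et(0°)/SH(60°) gauche 4.6; CN(120°)/SH(60°) gauche 2.8 → 10.8 kJ/mol.
Max at 240° (22.6 kJ/mol), min at 180° (6.1 kJ/mol); barrier = 16.5 kJ/mol.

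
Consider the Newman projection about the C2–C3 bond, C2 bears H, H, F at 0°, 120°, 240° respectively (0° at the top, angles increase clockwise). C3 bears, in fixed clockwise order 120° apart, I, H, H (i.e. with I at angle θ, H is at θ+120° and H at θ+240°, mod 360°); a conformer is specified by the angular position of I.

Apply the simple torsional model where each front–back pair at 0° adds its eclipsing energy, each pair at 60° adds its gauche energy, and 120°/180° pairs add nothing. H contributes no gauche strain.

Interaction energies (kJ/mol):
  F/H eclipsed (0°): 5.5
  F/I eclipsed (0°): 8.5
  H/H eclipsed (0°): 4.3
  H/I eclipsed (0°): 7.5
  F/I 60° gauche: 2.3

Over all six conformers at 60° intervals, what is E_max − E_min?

I at 0° is eclipsed. H at 0° is eclipsed with I at 0° (7.5); H at 120° is eclipsed with H at 120° (4.3); F at 240° is eclipsed with H at 240° (5.5). Total 17.3 kJ/mol.
I at 60° (staggered): no non-H gauche contacts → 0.0 kJ/mol.
I at 120° is eclipsed. H at 0° is eclipsed with H at 0° (4.3); H at 120° is eclipsed with I at 120° (7.5); F at 240° is eclipsed with H at 240° (5.5). Total 17.3 kJ/mol.
I at 180° is staggered. F at 240° is gauche with I at 180° (2.3). Total 2.3 kJ/mol.
I at 240° is eclipsed. H at 0° is eclipsed with H at 0° (4.3); H at 120° is eclipsed with H at 120° (4.3); F at 240° is eclipsed with I at 240° (8.5). Total 17.1 kJ/mol.
I at 300° is staggered. F at 240° is gauche with I at 300° (2.3). Total 2.3 kJ/mol.
Max at 0° (17.3 kJ/mol), min at 60° (0.0 kJ/mol); barrier = 17.3 kJ/mol.

17.3 kJ/mol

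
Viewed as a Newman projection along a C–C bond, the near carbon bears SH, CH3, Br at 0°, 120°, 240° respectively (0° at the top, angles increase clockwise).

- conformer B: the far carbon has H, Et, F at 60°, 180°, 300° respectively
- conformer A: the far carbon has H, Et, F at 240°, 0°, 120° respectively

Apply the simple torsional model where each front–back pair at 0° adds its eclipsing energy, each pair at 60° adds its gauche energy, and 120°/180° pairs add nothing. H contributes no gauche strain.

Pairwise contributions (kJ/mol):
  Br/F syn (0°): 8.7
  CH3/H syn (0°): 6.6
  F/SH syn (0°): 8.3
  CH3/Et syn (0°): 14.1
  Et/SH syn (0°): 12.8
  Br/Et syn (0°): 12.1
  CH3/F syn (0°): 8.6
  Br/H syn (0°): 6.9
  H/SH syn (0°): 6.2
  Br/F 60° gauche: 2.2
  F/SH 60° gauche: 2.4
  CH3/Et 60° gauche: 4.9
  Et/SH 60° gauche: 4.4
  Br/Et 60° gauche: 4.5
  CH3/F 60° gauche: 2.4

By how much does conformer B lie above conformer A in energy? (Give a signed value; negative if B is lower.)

B (staggered): SH–F gauche, CH3–Et gauche, Br–Et gauche, Br–F gauche; 2.4 + 4.9 + 4.5 + 2.2 = 14.0 kJ/mol.
A (eclipsed): SH–Et eclipsed, CH3–F eclipsed, Br–H eclipsed; 12.8 + 8.6 + 6.9 = 28.3 kJ/mol.
E(B) − E(A) = 14.0 − 28.3 = -14.3 kJ/mol.

-14.3 kJ/mol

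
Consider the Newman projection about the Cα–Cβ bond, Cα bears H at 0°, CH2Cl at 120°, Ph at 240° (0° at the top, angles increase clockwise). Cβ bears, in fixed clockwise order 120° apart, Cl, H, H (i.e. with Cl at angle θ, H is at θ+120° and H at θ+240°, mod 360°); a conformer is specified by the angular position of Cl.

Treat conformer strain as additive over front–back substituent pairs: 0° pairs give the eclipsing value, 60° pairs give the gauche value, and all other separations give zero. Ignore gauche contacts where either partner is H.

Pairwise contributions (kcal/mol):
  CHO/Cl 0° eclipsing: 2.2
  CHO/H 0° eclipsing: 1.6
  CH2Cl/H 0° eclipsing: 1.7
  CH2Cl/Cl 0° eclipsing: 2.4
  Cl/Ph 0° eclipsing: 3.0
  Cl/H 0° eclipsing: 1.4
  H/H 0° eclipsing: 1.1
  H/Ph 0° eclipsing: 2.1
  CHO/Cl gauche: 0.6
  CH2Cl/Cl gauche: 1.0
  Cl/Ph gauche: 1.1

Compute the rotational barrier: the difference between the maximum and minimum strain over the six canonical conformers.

Cl at 0° (eclipsed): H–Cl eclipsed, CH2Cl–H eclipsed, Ph–H eclipsed; 1.4 + 1.7 + 2.1 = 5.2 kcal/mol.
Cl at 60° (staggered): CH2Cl–Cl gauche; 1.0 = 1.0 kcal/mol.
Cl at 120° (eclipsed): H–H eclipsed, CH2Cl–Cl eclipsed, Ph–H eclipsed; 1.1 + 2.4 + 2.1 = 5.6 kcal/mol.
Cl at 180° (staggered): CH2Cl–Cl gauche, Ph–Cl gauche; 1.0 + 1.1 = 2.1 kcal/mol.
Cl at 240° (eclipsed): H–H eclipsed, CH2Cl–H eclipsed, Ph–Cl eclipsed; 1.1 + 1.7 + 3.0 = 5.8 kcal/mol.
Cl at 300° (staggered): Ph–Cl gauche; 1.1 = 1.1 kcal/mol.
Max at 240° (5.8 kcal/mol), min at 60° (1.0 kcal/mol); barrier = 4.8 kcal/mol.

4.8 kcal/mol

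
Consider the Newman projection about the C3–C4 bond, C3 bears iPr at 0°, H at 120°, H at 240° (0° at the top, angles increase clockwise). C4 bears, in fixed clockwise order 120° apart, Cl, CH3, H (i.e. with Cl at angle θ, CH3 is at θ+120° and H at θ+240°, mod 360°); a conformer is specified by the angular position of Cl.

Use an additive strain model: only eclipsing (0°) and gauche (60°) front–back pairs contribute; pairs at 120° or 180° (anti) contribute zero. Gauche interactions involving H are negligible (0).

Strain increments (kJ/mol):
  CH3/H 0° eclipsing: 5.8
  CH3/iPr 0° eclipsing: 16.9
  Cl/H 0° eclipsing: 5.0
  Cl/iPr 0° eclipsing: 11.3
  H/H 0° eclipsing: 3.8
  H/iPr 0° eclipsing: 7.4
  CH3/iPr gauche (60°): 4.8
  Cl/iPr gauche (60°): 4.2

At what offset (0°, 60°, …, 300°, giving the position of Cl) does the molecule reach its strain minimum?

Cl at 0° (eclipsed): iPr(0°)/Cl(0°) eclipsed 11.3; H(120°)/CH3(120°) eclipsed 5.8; H(240°)/H(240°) eclipsed 3.8 → 20.9 kJ/mol.
Cl at 60° (staggered): iPr(0°)/Cl(60°) gauche 4.2 → 4.2 kJ/mol.
Cl at 120° (eclipsed): iPr(0°)/H(0°) eclipsed 7.4; H(120°)/Cl(120°) eclipsed 5.0; H(240°)/CH3(240°) eclipsed 5.8 → 18.2 kJ/mol.
Cl at 180° (staggered): iPr(0°)/CH3(300°) gauche 4.8 → 4.8 kJ/mol.
Cl at 240° (eclipsed): iPr(0°)/CH3(0°) eclipsed 16.9; H(120°)/H(120°) eclipsed 3.8; H(240°)/Cl(240°) eclipsed 5.0 → 25.7 kJ/mol.
Cl at 300° (staggered): iPr(0°)/Cl(300°) gauche 4.2; iPr(0°)/CH3(60°) gauche 4.8 → 9.0 kJ/mol.
The minimum (4.2 kJ/mol) occurs with Cl at 60°.

60°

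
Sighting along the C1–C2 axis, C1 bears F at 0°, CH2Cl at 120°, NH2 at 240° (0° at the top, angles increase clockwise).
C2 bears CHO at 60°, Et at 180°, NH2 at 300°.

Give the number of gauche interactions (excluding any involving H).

Non-H gauche pairs: F(0°)/CHO(60°); F(0°)/NH2(300°); CH2Cl(120°)/CHO(60°); CH2Cl(120°)/Et(180°); NH2(240°)/Et(180°); NH2(240°)/NH2(300°) — 6 interactions.

6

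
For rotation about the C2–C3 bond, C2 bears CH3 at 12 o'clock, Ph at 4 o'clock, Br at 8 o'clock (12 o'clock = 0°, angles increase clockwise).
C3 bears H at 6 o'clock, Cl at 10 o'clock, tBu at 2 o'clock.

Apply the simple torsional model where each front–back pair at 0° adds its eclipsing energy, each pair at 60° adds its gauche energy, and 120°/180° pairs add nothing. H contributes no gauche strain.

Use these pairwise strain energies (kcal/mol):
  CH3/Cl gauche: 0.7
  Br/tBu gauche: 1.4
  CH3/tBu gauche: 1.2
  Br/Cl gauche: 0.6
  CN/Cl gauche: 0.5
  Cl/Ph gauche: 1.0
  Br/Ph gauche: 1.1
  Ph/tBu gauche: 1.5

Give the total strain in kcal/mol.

4.0 kcal/mol

This conformer is staggered. CH3 at 0° is gauche with Cl at 300° (0.7); CH3 at 0° is gauche with tBu at 60° (1.2); Ph at 120° is gauche with tBu at 60° (1.5); Br at 240° is gauche with Cl at 300° (0.6). Total 4.0 kcal/mol.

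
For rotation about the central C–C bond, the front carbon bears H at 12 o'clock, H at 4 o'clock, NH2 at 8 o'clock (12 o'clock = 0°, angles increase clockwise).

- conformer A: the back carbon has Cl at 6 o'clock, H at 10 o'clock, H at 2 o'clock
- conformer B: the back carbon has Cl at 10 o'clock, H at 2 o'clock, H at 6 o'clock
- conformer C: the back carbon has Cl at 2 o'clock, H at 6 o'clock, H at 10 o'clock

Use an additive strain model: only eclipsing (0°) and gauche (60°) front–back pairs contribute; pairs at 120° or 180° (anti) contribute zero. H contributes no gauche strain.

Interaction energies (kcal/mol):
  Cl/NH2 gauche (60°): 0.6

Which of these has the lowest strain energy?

A is staggered. NH2 at 240° is gauche with Cl at 180° (0.6). Total 0.6 kcal/mol.
B is staggered. NH2 at 240° is gauche with Cl at 300° (0.6). Total 0.6 kcal/mol.
C (staggered): no non-H gauche contacts → 0.0 kcal/mol.
C has the lowest total (0.0 kcal/mol).

C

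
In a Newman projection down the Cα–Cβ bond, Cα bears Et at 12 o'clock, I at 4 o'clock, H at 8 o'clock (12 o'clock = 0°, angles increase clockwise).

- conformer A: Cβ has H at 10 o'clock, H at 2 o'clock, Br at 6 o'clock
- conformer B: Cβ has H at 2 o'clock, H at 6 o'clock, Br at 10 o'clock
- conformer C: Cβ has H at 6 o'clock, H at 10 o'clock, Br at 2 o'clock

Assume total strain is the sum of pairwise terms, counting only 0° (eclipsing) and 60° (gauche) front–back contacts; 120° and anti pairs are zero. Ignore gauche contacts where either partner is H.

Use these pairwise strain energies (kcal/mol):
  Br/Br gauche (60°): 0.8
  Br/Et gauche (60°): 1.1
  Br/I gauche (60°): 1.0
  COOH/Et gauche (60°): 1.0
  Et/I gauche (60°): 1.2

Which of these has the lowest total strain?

A

A (staggered): I–Br gauche; 1.0 = 1.0 kcal/mol.
B (staggered): Et–Br gauche; 1.1 = 1.1 kcal/mol.
C (staggered): Et–Br gauche, I–Br gauche; 1.1 + 1.0 = 2.1 kcal/mol.
A has the lowest total (1.0 kcal/mol).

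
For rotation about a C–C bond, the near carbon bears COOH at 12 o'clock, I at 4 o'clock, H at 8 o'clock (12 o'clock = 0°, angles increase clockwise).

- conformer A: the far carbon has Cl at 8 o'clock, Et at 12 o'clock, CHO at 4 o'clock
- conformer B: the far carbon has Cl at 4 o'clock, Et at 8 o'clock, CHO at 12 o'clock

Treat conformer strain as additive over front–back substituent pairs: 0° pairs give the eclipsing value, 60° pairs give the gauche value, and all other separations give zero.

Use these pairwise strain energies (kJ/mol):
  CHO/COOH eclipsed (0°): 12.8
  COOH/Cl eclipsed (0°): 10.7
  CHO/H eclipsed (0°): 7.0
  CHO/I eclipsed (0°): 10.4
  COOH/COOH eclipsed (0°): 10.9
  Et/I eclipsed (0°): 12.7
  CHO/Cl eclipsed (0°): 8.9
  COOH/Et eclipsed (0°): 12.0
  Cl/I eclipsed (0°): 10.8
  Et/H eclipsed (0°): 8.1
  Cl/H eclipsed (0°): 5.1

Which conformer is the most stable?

A

A (eclipsed): COOH(0°)/Et(0°) eclipsed 12.0; I(120°)/CHO(120°) eclipsed 10.4; H(240°)/Cl(240°) eclipsed 5.1 → 27.5 kJ/mol.
B (eclipsed): COOH(0°)/CHO(0°) eclipsed 12.8; I(120°)/Cl(120°) eclipsed 10.8; H(240°)/Et(240°) eclipsed 8.1 → 31.7 kJ/mol.
A has the lowest total (27.5 kJ/mol).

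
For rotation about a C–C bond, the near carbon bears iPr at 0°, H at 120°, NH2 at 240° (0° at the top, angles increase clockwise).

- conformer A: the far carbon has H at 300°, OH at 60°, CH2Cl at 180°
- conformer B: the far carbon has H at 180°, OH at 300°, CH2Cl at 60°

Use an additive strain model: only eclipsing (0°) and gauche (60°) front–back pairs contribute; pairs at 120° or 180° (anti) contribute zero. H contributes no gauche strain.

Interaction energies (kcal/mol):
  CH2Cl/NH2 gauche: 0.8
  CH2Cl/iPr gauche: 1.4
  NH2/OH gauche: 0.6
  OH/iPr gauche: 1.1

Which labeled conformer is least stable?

B

A (staggered): iPr(0°)/OH(60°) gauche 1.1; NH2(240°)/CH2Cl(180°) gauche 0.8 → 1.9 kcal/mol.
B (staggered): iPr(0°)/OH(300°) gauche 1.1; iPr(0°)/CH2Cl(60°) gauche 1.4; NH2(240°)/OH(300°) gauche 0.6 → 3.1 kcal/mol.
B has the highest total (3.1 kcal/mol).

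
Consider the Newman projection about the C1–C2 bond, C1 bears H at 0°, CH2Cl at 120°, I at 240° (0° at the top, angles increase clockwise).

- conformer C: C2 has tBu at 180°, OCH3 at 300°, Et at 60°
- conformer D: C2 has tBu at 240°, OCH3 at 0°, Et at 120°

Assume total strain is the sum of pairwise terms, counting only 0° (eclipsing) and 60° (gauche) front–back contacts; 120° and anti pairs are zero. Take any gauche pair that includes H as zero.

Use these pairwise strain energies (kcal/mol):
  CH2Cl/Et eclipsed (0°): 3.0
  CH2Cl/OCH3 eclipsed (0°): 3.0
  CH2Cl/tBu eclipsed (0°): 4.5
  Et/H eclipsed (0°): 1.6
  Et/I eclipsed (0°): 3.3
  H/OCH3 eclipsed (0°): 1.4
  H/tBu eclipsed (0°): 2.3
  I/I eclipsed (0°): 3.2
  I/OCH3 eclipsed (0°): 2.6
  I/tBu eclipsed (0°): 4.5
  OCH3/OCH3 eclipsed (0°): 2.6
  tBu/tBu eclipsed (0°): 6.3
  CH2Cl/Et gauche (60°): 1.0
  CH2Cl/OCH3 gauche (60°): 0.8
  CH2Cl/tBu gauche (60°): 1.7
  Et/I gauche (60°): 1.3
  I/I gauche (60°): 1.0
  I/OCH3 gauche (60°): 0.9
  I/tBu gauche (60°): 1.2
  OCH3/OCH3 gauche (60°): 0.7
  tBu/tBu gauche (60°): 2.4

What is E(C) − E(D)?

C is staggered. CH2Cl at 120° is gauche with tBu at 180° (1.7); CH2Cl at 120° is gauche with Et at 60° (1.0); I at 240° is gauche with tBu at 180° (1.2); I at 240° is gauche with OCH3 at 300° (0.9). Total 4.8 kcal/mol.
D is eclipsed. H at 0° is eclipsed with OCH3 at 0° (1.4); CH2Cl at 120° is eclipsed with Et at 120° (3.0); I at 240° is eclipsed with tBu at 240° (4.5). Total 8.9 kcal/mol.
E(C) − E(D) = 4.8 − 8.9 = -4.1 kcal/mol.

-4.1 kcal/mol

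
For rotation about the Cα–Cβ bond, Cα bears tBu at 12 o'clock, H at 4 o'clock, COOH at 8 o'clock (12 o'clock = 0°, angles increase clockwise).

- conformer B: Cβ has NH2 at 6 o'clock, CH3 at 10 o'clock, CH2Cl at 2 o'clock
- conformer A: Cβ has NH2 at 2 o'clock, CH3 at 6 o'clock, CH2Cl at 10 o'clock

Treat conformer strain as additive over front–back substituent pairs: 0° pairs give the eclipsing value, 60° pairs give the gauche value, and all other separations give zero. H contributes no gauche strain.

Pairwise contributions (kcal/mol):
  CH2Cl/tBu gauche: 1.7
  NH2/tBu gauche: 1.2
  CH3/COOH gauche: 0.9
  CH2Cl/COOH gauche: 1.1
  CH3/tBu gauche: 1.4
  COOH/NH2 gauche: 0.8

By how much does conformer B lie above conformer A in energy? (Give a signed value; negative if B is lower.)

B (staggered): tBu(0°)/CH3(300°) gauche 1.4; tBu(0°)/CH2Cl(60°) gauche 1.7; COOH(240°)/NH2(180°) gauche 0.8; COOH(240°)/CH3(300°) gauche 0.9 → 4.8 kcal/mol.
A (staggered): tBu(0°)/NH2(60°) gauche 1.2; tBu(0°)/CH2Cl(300°) gauche 1.7; COOH(240°)/CH3(180°) gauche 0.9; COOH(240°)/CH2Cl(300°) gauche 1.1 → 4.9 kcal/mol.
E(B) − E(A) = 4.8 − 4.9 = -0.1 kcal/mol.

-0.1 kcal/mol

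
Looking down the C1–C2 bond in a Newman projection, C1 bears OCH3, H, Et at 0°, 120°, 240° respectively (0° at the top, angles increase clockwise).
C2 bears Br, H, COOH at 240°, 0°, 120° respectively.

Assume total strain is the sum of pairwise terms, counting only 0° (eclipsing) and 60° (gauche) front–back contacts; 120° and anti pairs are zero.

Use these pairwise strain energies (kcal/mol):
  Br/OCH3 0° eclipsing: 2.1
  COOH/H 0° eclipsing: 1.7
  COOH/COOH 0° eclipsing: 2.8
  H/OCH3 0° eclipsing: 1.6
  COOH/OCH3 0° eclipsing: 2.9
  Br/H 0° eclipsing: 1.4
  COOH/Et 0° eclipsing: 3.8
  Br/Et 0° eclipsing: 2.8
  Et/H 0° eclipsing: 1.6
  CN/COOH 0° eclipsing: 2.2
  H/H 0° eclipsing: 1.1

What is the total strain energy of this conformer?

This conformer (eclipsed): OCH3(0°)/H(0°) eclipsed 1.6; H(120°)/COOH(120°) eclipsed 1.7; Et(240°)/Br(240°) eclipsed 2.8 → 6.1 kcal/mol.

6.1 kcal/mol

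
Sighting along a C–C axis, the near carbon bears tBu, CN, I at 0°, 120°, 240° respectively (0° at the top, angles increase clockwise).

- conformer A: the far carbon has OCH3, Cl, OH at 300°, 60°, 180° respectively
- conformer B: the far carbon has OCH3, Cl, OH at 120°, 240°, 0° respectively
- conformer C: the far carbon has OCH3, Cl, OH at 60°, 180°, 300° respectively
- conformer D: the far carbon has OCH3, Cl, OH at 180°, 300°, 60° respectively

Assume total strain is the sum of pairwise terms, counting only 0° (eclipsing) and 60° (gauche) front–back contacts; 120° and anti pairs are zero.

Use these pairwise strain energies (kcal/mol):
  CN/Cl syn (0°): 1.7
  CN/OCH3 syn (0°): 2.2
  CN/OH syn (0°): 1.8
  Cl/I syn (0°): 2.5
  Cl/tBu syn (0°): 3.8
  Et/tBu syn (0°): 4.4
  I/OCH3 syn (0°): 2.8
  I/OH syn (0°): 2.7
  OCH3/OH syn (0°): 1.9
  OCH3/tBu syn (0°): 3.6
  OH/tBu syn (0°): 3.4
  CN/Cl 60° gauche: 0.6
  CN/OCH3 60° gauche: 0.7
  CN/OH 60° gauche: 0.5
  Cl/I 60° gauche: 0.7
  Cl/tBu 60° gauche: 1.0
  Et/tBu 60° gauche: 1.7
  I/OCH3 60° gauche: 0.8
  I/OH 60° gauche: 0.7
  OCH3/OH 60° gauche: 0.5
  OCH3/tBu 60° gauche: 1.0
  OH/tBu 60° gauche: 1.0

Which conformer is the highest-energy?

B

A (staggered): tBu(0°)/OCH3(300°) gauche 1.0; tBu(0°)/Cl(60°) gauche 1.0; CN(120°)/Cl(60°) gauche 0.6; CN(120°)/OH(180°) gauche 0.5; I(240°)/OCH3(300°) gauche 0.8; I(240°)/OH(180°) gauche 0.7 → 4.6 kcal/mol.
B (eclipsed): tBu(0°)/OH(0°) eclipsed 3.4; CN(120°)/OCH3(120°) eclipsed 2.2; I(240°)/Cl(240°) eclipsed 2.5 → 8.1 kcal/mol.
C (staggered): tBu(0°)/OCH3(60°) gauche 1.0; tBu(0°)/OH(300°) gauche 1.0; CN(120°)/OCH3(60°) gauche 0.7; CN(120°)/Cl(180°) gauche 0.6; I(240°)/Cl(180°) gauche 0.7; I(240°)/OH(300°) gauche 0.7 → 4.7 kcal/mol.
D (staggered): tBu(0°)/Cl(300°) gauche 1.0; tBu(0°)/OH(60°) gauche 1.0; CN(120°)/OCH3(180°) gauche 0.7; CN(120°)/OH(60°) gauche 0.5; I(240°)/OCH3(180°) gauche 0.8; I(240°)/Cl(300°) gauche 0.7 → 4.7 kcal/mol.
B has the highest total (8.1 kcal/mol).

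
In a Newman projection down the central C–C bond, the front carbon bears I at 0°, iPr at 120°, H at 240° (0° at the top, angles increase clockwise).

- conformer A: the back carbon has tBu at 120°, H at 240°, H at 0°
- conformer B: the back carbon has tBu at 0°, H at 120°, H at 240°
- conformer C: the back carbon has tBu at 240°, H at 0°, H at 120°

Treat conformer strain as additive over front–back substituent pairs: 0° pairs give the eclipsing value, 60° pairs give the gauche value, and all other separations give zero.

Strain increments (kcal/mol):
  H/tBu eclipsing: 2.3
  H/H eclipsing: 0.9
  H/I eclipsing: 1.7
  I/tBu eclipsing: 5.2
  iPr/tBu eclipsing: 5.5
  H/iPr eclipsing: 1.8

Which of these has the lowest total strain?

C

A (eclipsed): I(0°)/H(0°) eclipsed 1.7; iPr(120°)/tBu(120°) eclipsed 5.5; H(240°)/H(240°) eclipsed 0.9 → 8.1 kcal/mol.
B (eclipsed): I(0°)/tBu(0°) eclipsed 5.2; iPr(120°)/H(120°) eclipsed 1.8; H(240°)/H(240°) eclipsed 0.9 → 7.9 kcal/mol.
C (eclipsed): I(0°)/H(0°) eclipsed 1.7; iPr(120°)/H(120°) eclipsed 1.8; H(240°)/tBu(240°) eclipsed 2.3 → 5.8 kcal/mol.
C has the lowest total (5.8 kcal/mol).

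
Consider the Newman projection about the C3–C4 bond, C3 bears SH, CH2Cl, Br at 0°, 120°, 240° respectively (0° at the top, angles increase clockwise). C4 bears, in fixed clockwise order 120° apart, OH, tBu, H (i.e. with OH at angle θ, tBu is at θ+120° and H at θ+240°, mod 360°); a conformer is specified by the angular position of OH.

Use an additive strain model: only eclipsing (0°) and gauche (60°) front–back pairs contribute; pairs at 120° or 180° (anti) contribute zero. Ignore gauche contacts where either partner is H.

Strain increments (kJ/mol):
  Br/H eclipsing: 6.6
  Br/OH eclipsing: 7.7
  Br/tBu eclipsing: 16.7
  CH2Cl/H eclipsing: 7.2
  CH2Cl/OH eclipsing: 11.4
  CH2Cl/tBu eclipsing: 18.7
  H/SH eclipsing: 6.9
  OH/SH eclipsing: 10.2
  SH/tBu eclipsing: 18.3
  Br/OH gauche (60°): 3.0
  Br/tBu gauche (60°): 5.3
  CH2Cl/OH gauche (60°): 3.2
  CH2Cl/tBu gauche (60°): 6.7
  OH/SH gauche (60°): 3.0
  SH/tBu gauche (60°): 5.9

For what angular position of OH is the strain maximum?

0°

OH at 0° is eclipsed. SH at 0° is eclipsed with OH at 0° (10.2); CH2Cl at 120° is eclipsed with tBu at 120° (18.7); Br at 240° is eclipsed with H at 240° (6.6). Total 35.5 kJ/mol.
OH at 60° is staggered. SH at 0° is gauche with OH at 60° (3.0); CH2Cl at 120° is gauche with OH at 60° (3.2); CH2Cl at 120° is gauche with tBu at 180° (6.7); Br at 240° is gauche with tBu at 180° (5.3). Total 18.2 kJ/mol.
OH at 120° is eclipsed. SH at 0° is eclipsed with H at 0° (6.9); CH2Cl at 120° is eclipsed with OH at 120° (11.4); Br at 240° is eclipsed with tBu at 240° (16.7). Total 35.0 kJ/mol.
OH at 180° is staggered. SH at 0° is gauche with tBu at 300° (5.9); CH2Cl at 120° is gauche with OH at 180° (3.2); Br at 240° is gauche with OH at 180° (3.0); Br at 240° is gauche with tBu at 300° (5.3). Total 17.4 kJ/mol.
OH at 240° is eclipsed. SH at 0° is eclipsed with tBu at 0° (18.3); CH2Cl at 120° is eclipsed with H at 120° (7.2); Br at 240° is eclipsed with OH at 240° (7.7). Total 33.2 kJ/mol.
OH at 300° is staggered. SH at 0° is gauche with OH at 300° (3.0); SH at 0° is gauche with tBu at 60° (5.9); CH2Cl at 120° is gauche with tBu at 60° (6.7); Br at 240° is gauche with OH at 300° (3.0). Total 18.6 kJ/mol.
The maximum (35.5 kJ/mol) occurs with OH at 0°.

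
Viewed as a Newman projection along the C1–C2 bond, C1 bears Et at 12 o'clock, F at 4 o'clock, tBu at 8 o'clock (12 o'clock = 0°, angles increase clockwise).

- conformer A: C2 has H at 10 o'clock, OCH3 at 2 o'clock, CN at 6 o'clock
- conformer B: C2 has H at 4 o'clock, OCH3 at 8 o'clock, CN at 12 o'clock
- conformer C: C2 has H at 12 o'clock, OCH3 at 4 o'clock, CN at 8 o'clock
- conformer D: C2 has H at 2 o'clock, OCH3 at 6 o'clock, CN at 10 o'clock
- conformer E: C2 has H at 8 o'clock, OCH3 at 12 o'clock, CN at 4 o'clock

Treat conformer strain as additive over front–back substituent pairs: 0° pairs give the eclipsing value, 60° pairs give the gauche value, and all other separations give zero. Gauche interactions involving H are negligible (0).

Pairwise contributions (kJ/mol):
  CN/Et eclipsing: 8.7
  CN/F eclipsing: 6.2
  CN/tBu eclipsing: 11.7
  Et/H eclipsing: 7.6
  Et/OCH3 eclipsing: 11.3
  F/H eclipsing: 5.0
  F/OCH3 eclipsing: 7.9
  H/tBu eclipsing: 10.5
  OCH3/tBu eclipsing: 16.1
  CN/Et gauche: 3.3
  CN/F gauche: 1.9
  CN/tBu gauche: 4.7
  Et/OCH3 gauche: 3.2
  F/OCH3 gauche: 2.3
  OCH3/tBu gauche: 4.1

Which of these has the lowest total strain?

A

A (staggered): Et(0°)/OCH3(60°) gauche 3.2; F(120°)/OCH3(60°) gauche 2.3; F(120°)/CN(180°) gauche 1.9; tBu(240°)/CN(180°) gauche 4.7 → 12.1 kJ/mol.
B (eclipsed): Et(0°)/CN(0°) eclipsed 8.7; F(120°)/H(120°) eclipsed 5.0; tBu(240°)/OCH3(240°) eclipsed 16.1 → 29.8 kJ/mol.
C (eclipsed): Et(0°)/H(0°) eclipsed 7.6; F(120°)/OCH3(120°) eclipsed 7.9; tBu(240°)/CN(240°) eclipsed 11.7 → 27.2 kJ/mol.
D (staggered): Et(0°)/CN(300°) gauche 3.3; F(120°)/OCH3(180°) gauche 2.3; tBu(240°)/OCH3(180°) gauche 4.1; tBu(240°)/CN(300°) gauche 4.7 → 14.4 kJ/mol.
E (eclipsed): Et(0°)/OCH3(0°) eclipsed 11.3; F(120°)/CN(120°) eclipsed 6.2; tBu(240°)/H(240°) eclipsed 10.5 → 28.0 kJ/mol.
A has the lowest total (12.1 kJ/mol).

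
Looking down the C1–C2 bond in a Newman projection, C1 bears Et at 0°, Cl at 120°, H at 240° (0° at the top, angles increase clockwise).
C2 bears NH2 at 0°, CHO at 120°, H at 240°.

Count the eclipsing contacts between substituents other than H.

2

Non-H eclipsing pairs: Et(0°)/NH2(0°); Cl(120°)/CHO(120°) — 2 interactions.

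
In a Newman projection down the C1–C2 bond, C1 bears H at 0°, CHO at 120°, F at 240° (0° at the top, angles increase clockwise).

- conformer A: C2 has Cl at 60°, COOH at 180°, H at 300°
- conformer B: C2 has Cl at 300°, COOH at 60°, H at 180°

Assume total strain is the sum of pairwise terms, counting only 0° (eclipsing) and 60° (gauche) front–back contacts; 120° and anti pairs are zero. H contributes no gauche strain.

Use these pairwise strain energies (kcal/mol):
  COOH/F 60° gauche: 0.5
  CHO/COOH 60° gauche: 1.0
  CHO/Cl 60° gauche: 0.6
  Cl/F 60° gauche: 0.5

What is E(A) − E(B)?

+0.6 kcal/mol

A is staggered. CHO at 120° is gauche with Cl at 60° (0.6); CHO at 120° is gauche with COOH at 180° (1.0); F at 240° is gauche with COOH at 180° (0.5). Total 2.1 kcal/mol.
B is staggered. CHO at 120° is gauche with COOH at 60° (1.0); F at 240° is gauche with Cl at 300° (0.5). Total 1.5 kcal/mol.
E(A) − E(B) = 2.1 − 1.5 = +0.6 kcal/mol.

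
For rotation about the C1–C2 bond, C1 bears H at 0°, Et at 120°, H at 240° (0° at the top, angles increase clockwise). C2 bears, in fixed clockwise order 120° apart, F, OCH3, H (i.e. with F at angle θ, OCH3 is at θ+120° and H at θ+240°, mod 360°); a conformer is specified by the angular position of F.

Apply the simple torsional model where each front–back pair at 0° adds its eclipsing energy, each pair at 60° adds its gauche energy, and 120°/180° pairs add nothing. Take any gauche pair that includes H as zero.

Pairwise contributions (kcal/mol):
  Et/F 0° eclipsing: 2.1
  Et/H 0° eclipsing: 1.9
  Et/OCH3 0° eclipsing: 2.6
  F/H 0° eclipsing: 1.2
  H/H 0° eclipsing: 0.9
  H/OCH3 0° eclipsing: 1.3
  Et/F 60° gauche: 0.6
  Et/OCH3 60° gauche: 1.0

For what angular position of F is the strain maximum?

F at 0° (eclipsed): H–F eclipsed, Et–OCH3 eclipsed, H–H eclipsed; 1.2 + 2.6 + 0.9 = 4.7 kcal/mol.
F at 60° (staggered): Et–F gauche, Et–OCH3 gauche; 0.6 + 1.0 = 1.6 kcal/mol.
F at 120° (eclipsed): H–H eclipsed, Et–F eclipsed, H–OCH3 eclipsed; 0.9 + 2.1 + 1.3 = 4.3 kcal/mol.
F at 180° (staggered): Et–F gauche; 0.6 = 0.6 kcal/mol.
F at 240° (eclipsed): H–OCH3 eclipsed, Et–H eclipsed, H–F eclipsed; 1.3 + 1.9 + 1.2 = 4.4 kcal/mol.
F at 300° (staggered): Et–OCH3 gauche; 1.0 = 1.0 kcal/mol.
The maximum (4.7 kcal/mol) occurs with F at 0°.

0°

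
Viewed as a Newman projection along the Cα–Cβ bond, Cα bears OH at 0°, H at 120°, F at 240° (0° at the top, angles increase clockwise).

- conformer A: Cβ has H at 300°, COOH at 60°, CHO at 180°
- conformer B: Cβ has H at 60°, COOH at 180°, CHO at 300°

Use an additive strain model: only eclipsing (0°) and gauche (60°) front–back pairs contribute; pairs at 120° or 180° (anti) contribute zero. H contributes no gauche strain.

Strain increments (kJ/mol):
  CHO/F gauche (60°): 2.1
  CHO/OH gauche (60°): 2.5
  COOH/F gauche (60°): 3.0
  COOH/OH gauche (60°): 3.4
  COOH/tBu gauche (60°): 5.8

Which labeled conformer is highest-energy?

A (staggered): OH–COOH gauche, F–CHO gauche; 3.4 + 2.1 = 5.5 kJ/mol.
B (staggered): OH–CHO gauche, F–COOH gauche, F–CHO gauche; 2.5 + 3.0 + 2.1 = 7.6 kJ/mol.
B has the highest total (7.6 kJ/mol).

B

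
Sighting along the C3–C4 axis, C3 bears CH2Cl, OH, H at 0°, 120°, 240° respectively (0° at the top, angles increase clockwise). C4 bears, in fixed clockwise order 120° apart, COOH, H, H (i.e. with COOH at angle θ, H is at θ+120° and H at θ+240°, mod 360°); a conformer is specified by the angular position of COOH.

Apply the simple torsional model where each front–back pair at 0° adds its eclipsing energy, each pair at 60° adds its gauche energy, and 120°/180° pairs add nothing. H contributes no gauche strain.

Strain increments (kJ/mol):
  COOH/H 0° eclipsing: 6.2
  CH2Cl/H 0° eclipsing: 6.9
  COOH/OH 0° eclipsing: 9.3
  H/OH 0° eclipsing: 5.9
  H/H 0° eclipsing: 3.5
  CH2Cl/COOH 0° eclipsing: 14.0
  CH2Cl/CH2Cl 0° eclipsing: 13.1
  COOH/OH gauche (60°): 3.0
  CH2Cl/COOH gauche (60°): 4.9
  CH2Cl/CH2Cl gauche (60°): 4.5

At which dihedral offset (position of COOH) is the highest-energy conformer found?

COOH at 0° (eclipsed): CH2Cl(0°)/COOH(0°) eclipsed 14.0; OH(120°)/H(120°) eclipsed 5.9; H(240°)/H(240°) eclipsed 3.5 → 23.4 kJ/mol.
COOH at 60° (staggered): CH2Cl(0°)/COOH(60°) gauche 4.9; OH(120°)/COOH(60°) gauche 3.0 → 7.9 kJ/mol.
COOH at 120° (eclipsed): CH2Cl(0°)/H(0°) eclipsed 6.9; OH(120°)/COOH(120°) eclipsed 9.3; H(240°)/H(240°) eclipsed 3.5 → 19.7 kJ/mol.
COOH at 180° (staggered): OH(120°)/COOH(180°) gauche 3.0 → 3.0 kJ/mol.
COOH at 240° (eclipsed): CH2Cl(0°)/H(0°) eclipsed 6.9; OH(120°)/H(120°) eclipsed 5.9; H(240°)/COOH(240°) eclipsed 6.2 → 19.0 kJ/mol.
COOH at 300° (staggered): CH2Cl(0°)/COOH(300°) gauche 4.9 → 4.9 kJ/mol.
The maximum (23.4 kJ/mol) occurs with COOH at 0°.

0°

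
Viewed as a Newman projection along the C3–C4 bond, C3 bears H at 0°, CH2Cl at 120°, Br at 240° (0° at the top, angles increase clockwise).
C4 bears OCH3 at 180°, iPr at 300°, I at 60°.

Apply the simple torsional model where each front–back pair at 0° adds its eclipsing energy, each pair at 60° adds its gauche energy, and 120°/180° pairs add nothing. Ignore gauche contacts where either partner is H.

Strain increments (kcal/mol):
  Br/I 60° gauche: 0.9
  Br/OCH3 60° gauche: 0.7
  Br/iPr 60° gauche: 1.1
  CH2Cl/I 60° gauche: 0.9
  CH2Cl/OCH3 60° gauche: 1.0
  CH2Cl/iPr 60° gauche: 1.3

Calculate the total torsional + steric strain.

3.7 kcal/mol

This conformer (staggered): CH2Cl(120°)/OCH3(180°) gauche 1.0; CH2Cl(120°)/I(60°) gauche 0.9; Br(240°)/OCH3(180°) gauche 0.7; Br(240°)/iPr(300°) gauche 1.1 → 3.7 kcal/mol.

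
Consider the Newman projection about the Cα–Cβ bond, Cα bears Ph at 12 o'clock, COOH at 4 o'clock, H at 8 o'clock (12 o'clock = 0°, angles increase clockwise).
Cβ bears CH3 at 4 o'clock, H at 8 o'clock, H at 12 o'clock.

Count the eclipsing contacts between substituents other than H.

Non-H eclipsing pairs: COOH(120°)/CH3(120°) — 1 interaction.

1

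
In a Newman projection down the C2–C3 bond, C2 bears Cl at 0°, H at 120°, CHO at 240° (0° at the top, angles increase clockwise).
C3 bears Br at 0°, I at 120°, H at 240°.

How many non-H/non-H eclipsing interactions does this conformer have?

Non-H eclipsing pairs: Cl(0°)/Br(0°) — 1 interaction.

1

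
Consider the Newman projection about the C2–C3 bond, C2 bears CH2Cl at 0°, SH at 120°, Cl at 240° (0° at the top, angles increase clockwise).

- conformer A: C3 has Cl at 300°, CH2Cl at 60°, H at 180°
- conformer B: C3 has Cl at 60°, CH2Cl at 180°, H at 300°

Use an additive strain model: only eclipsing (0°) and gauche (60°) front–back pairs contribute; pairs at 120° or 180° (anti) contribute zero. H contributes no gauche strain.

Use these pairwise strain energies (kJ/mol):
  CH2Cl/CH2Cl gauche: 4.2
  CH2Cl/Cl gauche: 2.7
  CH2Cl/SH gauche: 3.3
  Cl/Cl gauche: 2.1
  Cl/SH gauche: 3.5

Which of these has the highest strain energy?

A

A (staggered): CH2Cl–Cl gauche, CH2Cl–CH2Cl gauche, SH–CH2Cl gauche, Cl–Cl gauche; 2.7 + 4.2 + 3.3 + 2.1 = 12.3 kJ/mol.
B (staggered): CH2Cl–Cl gauche, SH–Cl gauche, SH–CH2Cl gauche, Cl–CH2Cl gauche; 2.7 + 3.5 + 3.3 + 2.7 = 12.2 kJ/mol.
A has the highest total (12.3 kJ/mol).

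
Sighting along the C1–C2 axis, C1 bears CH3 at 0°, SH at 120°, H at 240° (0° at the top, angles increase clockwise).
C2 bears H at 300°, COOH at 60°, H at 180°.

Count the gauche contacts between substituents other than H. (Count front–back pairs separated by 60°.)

2

Non-H gauche pairs: CH3(0°)/COOH(60°); SH(120°)/COOH(60°) — 2 interactions.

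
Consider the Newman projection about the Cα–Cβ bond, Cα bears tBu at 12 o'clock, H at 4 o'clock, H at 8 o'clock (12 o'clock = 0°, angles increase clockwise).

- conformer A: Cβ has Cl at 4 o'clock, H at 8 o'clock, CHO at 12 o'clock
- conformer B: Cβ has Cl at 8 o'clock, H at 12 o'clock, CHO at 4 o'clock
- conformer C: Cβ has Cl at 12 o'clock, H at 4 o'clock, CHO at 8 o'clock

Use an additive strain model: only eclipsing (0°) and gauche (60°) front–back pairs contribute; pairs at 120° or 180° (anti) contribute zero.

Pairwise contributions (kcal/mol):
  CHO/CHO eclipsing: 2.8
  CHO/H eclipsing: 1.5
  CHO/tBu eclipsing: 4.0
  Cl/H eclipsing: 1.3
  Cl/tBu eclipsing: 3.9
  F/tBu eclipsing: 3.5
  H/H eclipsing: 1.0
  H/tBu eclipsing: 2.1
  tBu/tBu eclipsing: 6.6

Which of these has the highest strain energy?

A is eclipsed. tBu at 0° is eclipsed with CHO at 0° (4.0); H at 120° is eclipsed with Cl at 120° (1.3); H at 240° is eclipsed with H at 240° (1.0). Total 6.3 kcal/mol.
B is eclipsed. tBu at 0° is eclipsed with H at 0° (2.1); H at 120° is eclipsed with CHO at 120° (1.5); H at 240° is eclipsed with Cl at 240° (1.3). Total 4.9 kcal/mol.
C is eclipsed. tBu at 0° is eclipsed with Cl at 0° (3.9); H at 120° is eclipsed with H at 120° (1.0); H at 240° is eclipsed with CHO at 240° (1.5). Total 6.4 kcal/mol.
C has the highest total (6.4 kcal/mol).

C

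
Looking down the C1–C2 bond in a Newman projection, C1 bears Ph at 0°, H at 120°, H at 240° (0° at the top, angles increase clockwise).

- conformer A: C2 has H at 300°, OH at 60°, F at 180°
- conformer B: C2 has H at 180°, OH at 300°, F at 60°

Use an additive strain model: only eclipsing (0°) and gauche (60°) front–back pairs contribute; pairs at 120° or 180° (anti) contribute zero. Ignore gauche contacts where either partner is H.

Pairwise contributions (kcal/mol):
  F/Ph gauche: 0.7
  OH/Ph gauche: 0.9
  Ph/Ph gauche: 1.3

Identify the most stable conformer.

A (staggered): Ph(0°)/OH(60°) gauche 0.9 → 0.9 kcal/mol.
B (staggered): Ph(0°)/OH(300°) gauche 0.9; Ph(0°)/F(60°) gauche 0.7 → 1.6 kcal/mol.
A has the lowest total (0.9 kcal/mol).

A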